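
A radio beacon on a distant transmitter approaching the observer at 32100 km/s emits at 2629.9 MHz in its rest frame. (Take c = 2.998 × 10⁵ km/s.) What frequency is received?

2928.3 MHz

β = v/c = 32100/299800 = 0.1071.
Relativistic Doppler for frequency: f' = f₀ · √((1 + β)/(1 − β)).
f' = 2629.9 × √(1.1071/0.8929) = 2629.9 × 1.11347 ≈ 2928.3 MHz.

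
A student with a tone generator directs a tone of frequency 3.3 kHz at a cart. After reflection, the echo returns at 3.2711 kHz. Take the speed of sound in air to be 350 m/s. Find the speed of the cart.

1.54 m/s

Double Doppler shift off a moving reflector: f₂ = f₀ · (v + u)/(v − u) (u > 0 toward emitter).
Rearranging, u = v · (f₂ − f₀)/(f₂ + f₀) = 350 × -0.0289/6.5711 ≈ -1.54 m/s.
So the cart is moving at 1.54 m/s away from the emitter.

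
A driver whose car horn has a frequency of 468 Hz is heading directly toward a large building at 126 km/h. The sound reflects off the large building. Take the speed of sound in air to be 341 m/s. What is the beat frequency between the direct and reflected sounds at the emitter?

126 km/h = 35 m/s.
The large building receives the sound from a moving source: f₁ = f₀ · v/(v − v_e) = 468 × 341/306 ≈ 521.5 Hz.
On the return leg the driver is a moving observer: f₂ = f₁ · (v + v_e)/v = 521.5 × 376/341 ≈ 575.1 Hz.
Equivalently f₂ = f₀ · (v + v_e)/(v − v_e).
Beat against the emitted tone: |f₂ − f₀| = 2v_e·f₀/(v − v_e) = 2 × 35 × 468/306 ≈ 107 Hz.

107 Hz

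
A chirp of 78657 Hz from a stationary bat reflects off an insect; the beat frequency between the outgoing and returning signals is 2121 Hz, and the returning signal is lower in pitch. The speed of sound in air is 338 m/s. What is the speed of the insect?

4.6 m/s

Double Doppler shift off a moving reflector: f₂ = f₀ · (v + u)/(v − u) (u > 0 toward emitter).
Returning signal is lower, so f₂ = f₀ − Δf = 78657 − 2121 = 76536 Hz.
Rearranging, u = v · (f₂ − f₀)/(f₂ + f₀) = 338 × -2121/155193 ≈ -4.6 m/s.
So the insect is moving at 4.6 m/s away from the emitter.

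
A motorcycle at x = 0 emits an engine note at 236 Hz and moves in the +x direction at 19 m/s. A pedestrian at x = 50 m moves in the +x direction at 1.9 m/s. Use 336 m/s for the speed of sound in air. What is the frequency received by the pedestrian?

249 Hz

The observer lies on the +x side, so the source is heading toward the observer and the observer is heading away from the source.
General Doppler shift: f' = f · (v − v_o)/(v − v_s).
f' = 236 × (336 − 1.9)/(336 − 19) = 236 × 334.1/317 ≈ 249 Hz.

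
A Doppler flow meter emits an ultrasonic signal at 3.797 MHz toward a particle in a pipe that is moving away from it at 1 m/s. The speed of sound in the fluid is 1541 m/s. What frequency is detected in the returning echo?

3.792 MHz

At the particle in a pipe (a moving observer), f₁ = f₀ · (v − u)/v = 3.797 × 1540/1541 ≈ 3.795 MHz.
On reflection it acts as a source moving away from the stationary detector: f₂ = f₁ · v/(v + u) = 3.795 × 1541/1542 ≈ 3.792 MHz.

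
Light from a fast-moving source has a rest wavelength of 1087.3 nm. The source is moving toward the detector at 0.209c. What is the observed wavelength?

879.5 nm

Relativistic Doppler for wavelength: λ' = λ₀ · √((1 − β)/(1 + β)).
λ' = 1087.3 × √(0.7910/1.2090) = 1087.3 × 0.80886 ≈ 879.5 nm.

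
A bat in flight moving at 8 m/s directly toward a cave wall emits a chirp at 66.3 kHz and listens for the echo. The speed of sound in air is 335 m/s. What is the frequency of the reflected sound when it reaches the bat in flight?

The cave wall receives the sound from a moving source: f₁ = f₀ · v/(v − v_e) = 66.3 × 335/327 ≈ 67.9 kHz.
On the return leg the bat in flight is a moving observer: f₂ = f₁ · (v + v_e)/v = 67.9 × 343/335 ≈ 69.5 kHz.

69.5 kHz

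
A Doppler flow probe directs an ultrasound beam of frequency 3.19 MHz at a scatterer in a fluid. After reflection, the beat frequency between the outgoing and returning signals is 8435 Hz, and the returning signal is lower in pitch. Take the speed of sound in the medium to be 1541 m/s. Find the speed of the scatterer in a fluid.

Double Doppler shift off a moving reflector: f₂ = f₀ · (v + u)/(v − u) (u > 0 toward emitter).
Returning signal is lower, so f₂ = f₀ − Δf = 3190000 − 8435 = 3181565 Hz.
Rearranging, u = v · (f₂ − f₀)/(f₂ + f₀) = 1541 × -8435/6371565 ≈ -2.04 m/s.
So the scatterer in a fluid is moving at 2.04 m/s away from the emitter.

2.04 m/s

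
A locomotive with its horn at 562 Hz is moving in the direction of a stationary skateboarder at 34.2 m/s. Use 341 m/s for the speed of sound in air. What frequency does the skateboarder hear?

Moving source, stationary observer: f' = f · v/(v − v_s) since the source is approaching.
f' = 562 × 341/(341 − 34.2) = 562 × 341/306.8 ≈ 625 Hz.

625 Hz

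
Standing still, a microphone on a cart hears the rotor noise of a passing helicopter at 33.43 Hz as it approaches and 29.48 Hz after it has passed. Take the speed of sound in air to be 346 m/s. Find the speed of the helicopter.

21.7 m/s

f₁/f₂ = (v + v_s)/(v − v_s), so v_s = v · (f₁ − f₂)/(f₁ + f₂).
v_s = 346 × (33.43 − 29.48)/(33.43 + 29.48) = 346 × 3.95/62.91 ≈ 21.7 m/s.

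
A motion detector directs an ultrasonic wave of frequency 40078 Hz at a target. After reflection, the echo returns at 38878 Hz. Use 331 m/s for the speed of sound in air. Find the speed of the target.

Double Doppler shift off a moving reflector: f₂ = f₀ · (v + u)/(v − u) (u > 0 toward emitter).
Rearranging, u = v · (f₂ − f₀)/(f₂ + f₀) = 331 × -1200/78956 ≈ -5.0 m/s.
So the target is moving at 5.0 m/s away from the emitter.

5.0 m/s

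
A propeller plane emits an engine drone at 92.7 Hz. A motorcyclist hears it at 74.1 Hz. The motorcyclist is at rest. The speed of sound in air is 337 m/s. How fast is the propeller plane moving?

85 m/s

f' < f, so the propeller plane is receding.
f' = f · v/(v + v_s) ⇒ v_s = v · |1 − f/f'|.
v_s = 337 × |1 − 92.7/74.1| = 337 × 0.251 ≈ 85 m/s.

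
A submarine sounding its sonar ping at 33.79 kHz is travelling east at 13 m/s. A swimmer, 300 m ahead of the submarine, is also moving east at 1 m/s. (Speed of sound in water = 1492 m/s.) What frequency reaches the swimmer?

The swimmer is ahead, so the submarine is moving toward it while the swimmer is moving away from the submarine.
Both move, so f' = f · (v − v_o)/(v − v_s).
f' = 33.79 × (1492 − 1)/(1492 − 13) = 33.79 × 1491/1479 ≈ 34.1 kHz.

34.1 kHz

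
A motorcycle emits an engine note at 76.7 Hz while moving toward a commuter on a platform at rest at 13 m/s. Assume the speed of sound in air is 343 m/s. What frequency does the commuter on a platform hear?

80 Hz

With the source moving toward a stationary observer, f' = f · v/(v − v_s).
f' = 76.7 × 343/(343 − 13) = 76.7 × 343/330 ≈ 80 Hz.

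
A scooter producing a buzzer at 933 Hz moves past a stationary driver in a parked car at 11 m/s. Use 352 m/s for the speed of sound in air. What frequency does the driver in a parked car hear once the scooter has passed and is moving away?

905 Hz

Receding: f₂ = f · v/(v + v_s) = 933 × 352/363 ≈ 905 Hz.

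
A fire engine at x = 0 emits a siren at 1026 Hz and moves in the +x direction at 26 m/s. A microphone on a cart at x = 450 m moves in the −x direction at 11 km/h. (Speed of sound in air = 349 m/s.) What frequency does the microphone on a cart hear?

11 km/h = 3.056 m/s.
The observer lies on the +x side, so the source is heading toward the observer and the observer is heading toward the source.
Both move, so f' = f · (v + v_o)/(v − v_s).
f' = 1026 × (349 + 3.056)/(349 − 26) = 1026 × 352.06/323 ≈ 1118 Hz.

1118 Hz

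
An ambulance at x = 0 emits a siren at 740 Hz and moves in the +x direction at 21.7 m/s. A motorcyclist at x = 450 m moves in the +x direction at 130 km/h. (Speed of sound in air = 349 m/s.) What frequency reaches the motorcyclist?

130 km/h = 36.11 m/s.
The observer lies on the +x side, so the source is heading toward the observer and the observer is heading away from the source.
General Doppler shift: f' = f · (v − v_o)/(v − v_s).
f' = 740 × (349 − 36.11)/(349 − 21.7) = 740 × 312.89/327.3 ≈ 707 Hz.

707 Hz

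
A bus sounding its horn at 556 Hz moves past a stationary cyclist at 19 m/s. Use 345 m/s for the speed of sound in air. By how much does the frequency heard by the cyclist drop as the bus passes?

Approaching: f₁ = f · v/(v − v_s) = 556 × 345/326 ≈ 588.4 Hz.
Receding: f₂ = f · v/(v + v_s) = 556 × 345/364 ≈ 527.0 Hz.
Drop: f₁ − f₂ = 2f·v·v_s/(v² − v_s²) = 2 × 556 × 345 × 19/(345² − 19²) ≈ 61.4 Hz.

61.4 Hz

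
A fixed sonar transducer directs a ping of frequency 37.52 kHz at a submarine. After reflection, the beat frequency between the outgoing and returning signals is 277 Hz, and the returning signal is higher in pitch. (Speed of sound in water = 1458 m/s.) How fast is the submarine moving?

5.4 m/s

Double Doppler shift off a moving reflector: f₂ = f₀ · (v + u)/(v − u) (u > 0 toward emitter).
Returning signal is higher, so f₂ = f₀ + Δf = 37520 + 277 = 37797 Hz.
Rearranging, u = v · (f₂ − f₀)/(f₂ + f₀) = 1458 × 277/75317 ≈ 5.4 m/s.
So the submarine is moving at 5.4 m/s toward the emitter.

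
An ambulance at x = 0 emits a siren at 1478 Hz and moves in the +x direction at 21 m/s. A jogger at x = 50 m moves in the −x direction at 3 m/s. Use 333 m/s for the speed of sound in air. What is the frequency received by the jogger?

1592 Hz

The observer lies on the +x side, so the source is heading toward the observer and the observer is heading toward the source.
With source approaching and observer approaching, f' = f · (v + v_o)/(v − v_s).
f' = 1478 × (333 + 3)/(333 − 21) = 1478 × 336/312 ≈ 1592 Hz.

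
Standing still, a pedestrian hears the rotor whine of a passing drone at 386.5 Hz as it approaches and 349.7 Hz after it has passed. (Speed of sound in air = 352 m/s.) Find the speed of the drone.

17.6 m/s

f₁/f₂ = (v + v_s)/(v − v_s), so v_s = v · (f₁ − f₂)/(f₁ + f₂).
v_s = 352 × (386.5 − 349.7)/(386.5 + 349.7) = 352 × 36.8/736.2 ≈ 17.6 m/s.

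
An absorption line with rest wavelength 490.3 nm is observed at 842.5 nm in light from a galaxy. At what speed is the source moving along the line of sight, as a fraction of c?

λ'/λ₀ = 1.7183 > 1 (redshift), so the source is receding.
λ'/λ₀ = √((1 + β)/(1 − β)) for a receding source ⇒ β = (r² − 1)/(r² + 1) with r = λ'/λ₀.
β = (2.9527 − 1)/(2.9527 + 1) ≈ 0.494.

0.494c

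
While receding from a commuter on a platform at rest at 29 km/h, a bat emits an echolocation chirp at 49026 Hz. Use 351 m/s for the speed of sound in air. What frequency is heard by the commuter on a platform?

29 km/h = 8.056 m/s.
With the source moving away from a stationary observer, f' = f · v/(v + v_s).
f' = 49026 × 351/(351 + 8.056) = 49026 × 351/359.1 ≈ 47926 Hz.

47926 Hz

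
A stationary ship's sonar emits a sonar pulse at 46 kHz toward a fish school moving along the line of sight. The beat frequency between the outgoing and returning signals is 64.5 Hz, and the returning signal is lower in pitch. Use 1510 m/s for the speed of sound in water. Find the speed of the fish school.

1.06 m/s

Double Doppler shift off a moving reflector: f₂ = f₀ · (v + u)/(v − u) (u > 0 toward emitter).
Returning signal is lower, so f₂ = f₀ − Δf = 46000 − 64.5 = 45935.5 Hz.
Rearranging, u = v · (f₂ − f₀)/(f₂ + f₀) = 1510 × -64.5/91935.5 ≈ -1.06 m/s.
So the fish school is moving at 1.06 m/s away from the emitter.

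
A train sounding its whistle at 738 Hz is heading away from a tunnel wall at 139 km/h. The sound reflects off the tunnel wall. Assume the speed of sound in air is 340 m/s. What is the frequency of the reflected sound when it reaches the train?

587 Hz

139 km/h = 38.61 m/s.
The tunnel wall receives the sound from a moving source: f₁ = f₀ · v/(v + v_e) = 738 × 340/378.61 ≈ 663 Hz.
On the return leg the train is a moving observer: f₂ = f₁ · (v − v_e)/v = 663 × 301.39/340 ≈ 587 Hz.
Equivalently f₂ = f₀ · (v − v_e)/(v + v_e).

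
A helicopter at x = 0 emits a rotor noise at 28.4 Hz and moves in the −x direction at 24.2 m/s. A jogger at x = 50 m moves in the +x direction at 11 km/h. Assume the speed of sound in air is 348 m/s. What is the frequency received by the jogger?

11 km/h = 3.056 m/s.
The observer lies on the +x side, so the source is heading away from the observer and the observer is heading away from the source.
General Doppler shift: f' = f · (v − v_o)/(v + v_s).
f' = 28.4 × (348 − 3.056)/(348 + 24.2) = 28.4 × 344.94/372.2 ≈ 26.3 Hz.

26.3 Hz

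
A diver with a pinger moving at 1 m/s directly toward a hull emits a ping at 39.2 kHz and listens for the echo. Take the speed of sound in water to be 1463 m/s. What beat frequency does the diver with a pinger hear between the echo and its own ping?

53.6 Hz

The hull receives the sound from a moving source: f₁ = f₀ · v/(v − v_e) = 39.2 × 1463/1462 ≈ 39.2268 kHz.
On the return leg the diver with a pinger is a moving observer: f₂ = f₁ · (v + v_e)/v = 39.2268 × 1464/1463 ≈ 39.2536 kHz.
Beat against the emitted tone (with f₀ = 39200 Hz): |f₂ − f₀| = 2v_e·f₀/(v − v_e) = 2 × 1 × 39200/1462 ≈ 53.6 Hz.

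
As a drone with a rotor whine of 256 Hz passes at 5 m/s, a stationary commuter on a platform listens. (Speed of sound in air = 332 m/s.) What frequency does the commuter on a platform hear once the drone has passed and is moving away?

Receding: f₂ = f · v/(v + v_s) = 256 × 332/337 ≈ 252 Hz.

252 Hz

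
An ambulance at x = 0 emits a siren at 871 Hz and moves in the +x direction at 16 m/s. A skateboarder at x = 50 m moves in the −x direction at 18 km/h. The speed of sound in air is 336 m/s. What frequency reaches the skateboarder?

18 km/h = 5 m/s.
The observer lies on the +x side, so the source is heading toward the observer and the observer is heading toward the source.
Both move, so f' = f · (v + v_o)/(v − v_s).
f' = 871 × (336 + 5)/(336 − 16) = 871 × 341/320 ≈ 928 Hz.

928 Hz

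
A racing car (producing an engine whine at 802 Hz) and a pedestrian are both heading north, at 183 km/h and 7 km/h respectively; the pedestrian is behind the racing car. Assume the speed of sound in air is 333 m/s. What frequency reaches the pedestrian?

700 Hz

183 km/h = 50.83 m/s; 7 km/h = 1.944 m/s.
The pedestrian is behind, so the racing car is moving away from it while the pedestrian is moving toward the racing car.
With source receding and observer approaching, f' = f · (v + v_o)/(v + v_s).
f' = 802 × (333 + 1.944)/(333 + 50.83) = 802 × 334.94/383.83 ≈ 700 Hz.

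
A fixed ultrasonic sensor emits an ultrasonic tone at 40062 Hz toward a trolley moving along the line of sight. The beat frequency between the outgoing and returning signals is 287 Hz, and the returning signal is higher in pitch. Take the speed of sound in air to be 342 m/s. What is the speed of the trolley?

Double Doppler shift off a moving reflector: f₂ = f₀ · (v + u)/(v − u) (u > 0 toward emitter).
Returning signal is higher, so f₂ = f₀ + Δf = 40062 + 287 = 40349 Hz.
Rearranging, u = v · (f₂ − f₀)/(f₂ + f₀) = 342 × 287/80411 ≈ 1.22 m/s.
So the trolley is moving at 1.22 m/s toward the emitter.

1.22 m/s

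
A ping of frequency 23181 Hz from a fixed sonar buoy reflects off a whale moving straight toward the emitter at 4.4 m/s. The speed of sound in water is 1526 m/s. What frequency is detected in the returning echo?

23315 Hz

At the whale (a moving observer), f₁ = f₀ · (v + u)/v = 23181 × 1530.4/1526 ≈ 23248 Hz.
The reflection then acts as a moving source: f₂ = f₁ · v/(v − u) ≈ 23315 Hz.
Equivalently f₂ = f₀ · (v + u)/(v − u).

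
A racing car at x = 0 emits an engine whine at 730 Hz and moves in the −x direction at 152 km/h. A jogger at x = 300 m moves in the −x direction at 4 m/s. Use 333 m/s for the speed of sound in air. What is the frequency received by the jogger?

656 Hz

152 km/h = 42.22 m/s.
The observer lies on the +x side, so the source is heading away from the observer and the observer is heading toward the source.
General Doppler shift: f' = f · (v + v_o)/(v + v_s).
f' = 730 × (333 + 4)/(333 + 42.22) = 730 × 337/375.22 ≈ 656 Hz.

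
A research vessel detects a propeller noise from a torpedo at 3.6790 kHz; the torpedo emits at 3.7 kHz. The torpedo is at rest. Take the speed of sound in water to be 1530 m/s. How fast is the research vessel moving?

8.7 m/s

f' < f, so the research vessel is receding.
f' = f · (v − v_o)/v ⇒ v_o = v · |f'/f − 1|.
v_o = 1530 × |3.6790/3.7 − 1| = 1530 × 0.005676 ≈ 8.7 m/s.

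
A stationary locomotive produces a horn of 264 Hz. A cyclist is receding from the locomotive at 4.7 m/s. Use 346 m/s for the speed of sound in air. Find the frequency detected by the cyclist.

Moving observer, stationary source: f' = f · (v − v_o)/v.
f' = 264 × (346 − 4.7)/346 = 264 × 341.3/346 ≈ 260 Hz.

260 Hz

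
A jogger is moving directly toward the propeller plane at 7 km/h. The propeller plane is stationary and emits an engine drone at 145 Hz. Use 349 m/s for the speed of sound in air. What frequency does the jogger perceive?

7 km/h = 1.944 m/s.
Moving observer, stationary source: f' = f · (v + v_o)/v.
f' = 145 × (349 + 1.944)/349 = 145 × 350.94/349 ≈ 146 Hz.

146 Hz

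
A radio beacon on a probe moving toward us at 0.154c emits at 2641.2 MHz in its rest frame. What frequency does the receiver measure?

Relativistic Doppler for frequency: f' = f₀ · √((1 + β)/(1 − β)).
f' = 2641.2 × √(1.1540/0.8460) = 2641.2 × 1.16793 ≈ 3084.7 MHz.

3084.7 MHz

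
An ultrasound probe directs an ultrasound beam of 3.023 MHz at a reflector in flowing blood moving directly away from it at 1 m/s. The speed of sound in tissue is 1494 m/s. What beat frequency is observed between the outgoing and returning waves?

4044 Hz

At the reflector in flowing blood (a moving observer), f₁ = f₀ · (v − u)/v = 3.023 × 1493/1494 ≈ 3.02098 MHz.
On reflection it acts as a source moving away from the stationary detector: f₂ = f₁ · v/(v + u) = 3.02098 × 1494/1495 ≈ 3.01896 MHz.
Beat frequency (with f₀ = 3023000 Hz): |f₂ − f₀| = 2u·f₀/(v + u) = 2 × 1 × 3023000/1495 ≈ 4044 Hz.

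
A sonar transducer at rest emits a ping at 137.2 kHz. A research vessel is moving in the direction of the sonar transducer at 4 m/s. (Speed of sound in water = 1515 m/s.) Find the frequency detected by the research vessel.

137.6 kHz

Only the observer moves, toward the source, so f' = f · (v + v_o)/v.
f' = 137.2 × (1515 + 4)/1515 = 137.2 × 1519/1515 ≈ 137.6 kHz.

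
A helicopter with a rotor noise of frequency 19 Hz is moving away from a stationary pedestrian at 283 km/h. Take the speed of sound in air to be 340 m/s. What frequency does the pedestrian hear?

283 km/h = 78.61 m/s.
Moving source, stationary observer: f' = f · v/(v + v_s) since the source is receding.
f' = 19 × 340/(340 + 78.61) = 19 × 340/418.6 ≈ 15.4 Hz.

15.4 Hz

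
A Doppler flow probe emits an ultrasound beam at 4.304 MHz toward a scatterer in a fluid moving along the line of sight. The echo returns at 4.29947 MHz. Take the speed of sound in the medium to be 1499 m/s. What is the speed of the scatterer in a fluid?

0.79 m/s

Double Doppler shift off a moving reflector: f₂ = f₀ · (v + u)/(v − u) (u > 0 toward emitter).
Rearranging, u = v · (f₂ − f₀)/(f₂ + f₀) = 1499 × -0.00453/8.60347 ≈ -0.79 m/s.
So the scatterer in a fluid is moving at 0.79 m/s away from the emitter.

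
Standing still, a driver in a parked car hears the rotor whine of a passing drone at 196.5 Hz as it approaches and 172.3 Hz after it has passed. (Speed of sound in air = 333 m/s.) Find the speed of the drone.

f₁/f₂ = (v + v_s)/(v − v_s), so v_s = v · (f₁ − f₂)/(f₁ + f₂).
v_s = 333 × (196.5 − 172.3)/(196.5 + 172.3) = 333 × 24.2/368.8 ≈ 21.9 m/s.

21.9 m/s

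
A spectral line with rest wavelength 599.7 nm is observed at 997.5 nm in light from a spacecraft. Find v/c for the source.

λ'/λ₀ = 1.6633 > 1 (redshift), so the source is receding.
λ'/λ₀ = √((1 + β)/(1 − β)) for a receding source ⇒ β = (r² − 1)/(r² + 1) with r = λ'/λ₀.
β = (2.7667 − 1)/(2.7667 + 1) ≈ 0.469.

0.469c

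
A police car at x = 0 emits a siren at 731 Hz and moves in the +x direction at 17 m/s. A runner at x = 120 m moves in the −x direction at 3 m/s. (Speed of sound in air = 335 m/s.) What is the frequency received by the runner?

The observer lies on the +x side, so the source is heading toward the observer and the observer is heading toward the source.
Both move, so f' = f · (v + v_o)/(v − v_s).
f' = 731 × (335 + 3)/(335 − 17) = 731 × 338/318 ≈ 777 Hz.

777 Hz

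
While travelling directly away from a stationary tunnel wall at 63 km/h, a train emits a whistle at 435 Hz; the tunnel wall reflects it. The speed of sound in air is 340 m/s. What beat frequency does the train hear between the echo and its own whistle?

63 km/h = 17.5 m/s.
The tunnel wall receives the sound from a moving source: f₁ = f₀ · v/(v + v_e) = 435 × 340/357.5 ≈ 413.7 Hz.
On the return leg the train is a moving observer: f₂ = f₁ · (v − v_e)/v = 413.7 × 322.5/340 ≈ 392.4 Hz.
Beat against the emitted tone: |f₂ − f₀| = 2v_e·f₀/(v + v_e) = 2 × 17.5 × 435/357.5 ≈ 42.6 Hz.

42.6 Hz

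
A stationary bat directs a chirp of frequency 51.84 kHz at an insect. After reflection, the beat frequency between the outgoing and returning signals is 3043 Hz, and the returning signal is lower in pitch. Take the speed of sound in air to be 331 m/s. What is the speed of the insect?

10.0 m/s

Double Doppler shift off a moving reflector: f₂ = f₀ · (v + u)/(v − u) (u > 0 toward emitter).
Returning signal is lower, so f₂ = f₀ − Δf = 51840 − 3043 = 48797 Hz.
Rearranging, u = v · (f₂ − f₀)/(f₂ + f₀) = 331 × -3043/100637 ≈ -10.0 m/s.
So the insect is moving at 10.0 m/s away from the emitter.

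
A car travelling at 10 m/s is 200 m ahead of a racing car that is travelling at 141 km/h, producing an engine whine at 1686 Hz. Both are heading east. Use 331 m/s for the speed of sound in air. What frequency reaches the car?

141 km/h = 39.17 m/s.
The car is ahead, so the racing car is moving toward it while the car is moving away from the racing car.
With source approaching and observer receding, f' = f · (v − v_o)/(v − v_s).
f' = 1686 × (331 − 10)/(331 − 39.17) = 1686 × 321/291.83 ≈ 1855 Hz.

1855 Hz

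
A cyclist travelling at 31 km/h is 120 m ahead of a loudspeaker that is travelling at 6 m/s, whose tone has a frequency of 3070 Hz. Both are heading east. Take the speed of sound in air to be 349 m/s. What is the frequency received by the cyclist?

31 km/h = 8.611 m/s.
The cyclist is ahead, so the loudspeaker is moving toward it while the cyclist is moving away from the loudspeaker.
With source approaching and observer receding, f' = f · (v − v_o)/(v − v_s).
f' = 3070 × (349 − 8.611)/(349 − 6) = 3070 × 340.39/343 ≈ 3047 Hz.

3047 Hz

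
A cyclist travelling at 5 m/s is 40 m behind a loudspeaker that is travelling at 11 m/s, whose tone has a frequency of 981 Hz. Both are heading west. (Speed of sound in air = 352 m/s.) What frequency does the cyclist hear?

The cyclist is behind, so the loudspeaker is moving away from it while the cyclist is moving toward the loudspeaker.
General Doppler shift: f' = f · (v + v_o)/(v + v_s).
f' = 981 × (352 + 5)/(352 + 11) = 981 × 357/363 ≈ 965 Hz.

965 Hz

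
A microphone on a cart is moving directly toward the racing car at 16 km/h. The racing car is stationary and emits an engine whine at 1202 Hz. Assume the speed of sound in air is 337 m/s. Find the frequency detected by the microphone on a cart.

16 km/h = 4.444 m/s.
Moving observer, stationary source: f' = f · (v + v_o)/v.
f' = 1202 × (337 + 4.444)/337 = 1202 × 341.44/337 ≈ 1218 Hz.

1218 Hz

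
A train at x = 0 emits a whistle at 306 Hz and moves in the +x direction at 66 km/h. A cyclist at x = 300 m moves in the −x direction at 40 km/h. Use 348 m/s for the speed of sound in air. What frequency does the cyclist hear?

333 Hz

66 km/h = 18.33 m/s; 40 km/h = 11.11 m/s.
The observer lies on the +x side, so the source is heading toward the observer and the observer is heading toward the source.
General Doppler shift: f' = f · (v + v_o)/(v − v_s).
f' = 306 × (348 + 11.11)/(348 − 18.33) = 306 × 359.11/329.67 ≈ 333 Hz.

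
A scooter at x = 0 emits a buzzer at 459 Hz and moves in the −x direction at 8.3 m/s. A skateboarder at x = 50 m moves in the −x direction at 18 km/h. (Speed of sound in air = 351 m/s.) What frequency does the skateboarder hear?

18 km/h = 5 m/s.
The observer lies on the +x side, so the source is heading away from the observer and the observer is heading toward the source.
Both move, so f' = f · (v + v_o)/(v + v_s).
f' = 459 × (351 + 5)/(351 + 8.3) = 459 × 356/359.3 ≈ 455 Hz.

455 Hz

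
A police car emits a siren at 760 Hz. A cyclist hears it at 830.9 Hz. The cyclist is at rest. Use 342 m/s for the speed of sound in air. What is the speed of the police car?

f' > f, so the police car is approaching.
f' = f · v/(v − v_s) ⇒ v_s = v · |1 − f/f'|.
v_s = 342 × |1 − 760/830.9| = 342 × 0.08533 ≈ 29 m/s.

29 m/s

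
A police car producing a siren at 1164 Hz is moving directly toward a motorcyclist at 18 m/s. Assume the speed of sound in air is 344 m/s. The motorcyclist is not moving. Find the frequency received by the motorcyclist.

Only the source moves, toward the listener, so f' = f · v/(v − v_s).
f' = 1164 × 344/(344 − 18) = 1164 × 344/326 ≈ 1228 Hz.

1228 Hz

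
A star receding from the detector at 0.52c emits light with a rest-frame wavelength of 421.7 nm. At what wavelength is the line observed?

Relativistic Doppler for wavelength: λ' = λ₀ · √((1 + β)/(1 − β)).
λ' = 421.7 × √(1.5200/0.4800) = 421.7 × 1.77951 ≈ 750.4 nm.

750.4 nm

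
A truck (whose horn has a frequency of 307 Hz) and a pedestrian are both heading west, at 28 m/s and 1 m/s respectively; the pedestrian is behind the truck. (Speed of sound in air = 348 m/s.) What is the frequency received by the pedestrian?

The pedestrian is behind, so the truck is moving away from it while the pedestrian is moving toward the truck.
With source receding and observer approaching, f' = f · (v + v_o)/(v + v_s).
f' = 307 × (348 + 1)/(348 + 28) = 307 × 349/376 ≈ 285 Hz.

285 Hz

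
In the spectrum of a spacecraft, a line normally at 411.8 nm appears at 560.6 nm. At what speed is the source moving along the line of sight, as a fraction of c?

λ'/λ₀ = 1.3613 > 1 (redshift), so the source is receding.
λ'/λ₀ = √((1 + β)/(1 − β)) for a receding source ⇒ β = (r² − 1)/(r² + 1) with r = λ'/λ₀.
β = (1.8532 − 1)/(1.8532 + 1) ≈ 0.299.

0.299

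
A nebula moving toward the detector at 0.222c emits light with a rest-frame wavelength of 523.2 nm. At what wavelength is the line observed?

417.5 nm

Relativistic Doppler for wavelength: λ' = λ₀ · √((1 − β)/(1 + β)).
λ' = 523.2 × √(0.7780/1.2220) = 523.2 × 0.79791 ≈ 417.5 nm.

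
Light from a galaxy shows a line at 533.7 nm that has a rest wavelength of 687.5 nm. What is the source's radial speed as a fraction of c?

λ'/λ₀ = 0.7763 < 1 (blueshift), so the source is approaching.
λ'/λ₀ = √((1 − β)/(1 + β)) for an approaching source ⇒ β = (1 − r²)/(1 + r²) with r = λ'/λ₀.
β = (1 − 0.6026)/(1 + 0.6026) ≈ 0.248.

0.248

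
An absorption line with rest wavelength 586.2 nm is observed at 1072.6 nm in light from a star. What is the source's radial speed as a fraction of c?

0.540c

λ'/λ₀ = 1.8298 > 1 (redshift), so the source is receding.
λ'/λ₀ = √((1 + β)/(1 − β)) for a receding source ⇒ β = (r² − 1)/(r² + 1) with r = λ'/λ₀.
β = (3.3480 − 1)/(3.3480 + 1) ≈ 0.540.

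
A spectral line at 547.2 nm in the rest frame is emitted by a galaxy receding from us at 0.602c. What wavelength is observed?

Relativistic Doppler for wavelength: λ' = λ₀ · √((1 + β)/(1 − β)).
λ' = 547.2 × √(1.6020/0.3980) = 547.2 × 2.00627 ≈ 1097.8 nm.

1097.8 nm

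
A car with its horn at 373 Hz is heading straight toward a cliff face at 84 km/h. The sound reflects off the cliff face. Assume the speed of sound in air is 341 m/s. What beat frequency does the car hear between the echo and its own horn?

84 km/h = 23.33 m/s.
The cliff face receives the sound from a moving source: f₁ = f₀ · v/(v − v_e) = 373 × 341/317.67 ≈ 400.4 Hz.
On the return leg the car is a moving observer: f₂ = f₁ · (v + v_e)/v = 400.4 × 364.33/341 ≈ 427.8 Hz.
Equivalently f₂ = f₀ · (v + v_e)/(v − v_e).
Beat against the emitted tone: |f₂ − f₀| = 2v_e·f₀/(v − v_e) = 2 × 23.33 × 373/317.67 ≈ 54.8 Hz.

54.8 Hz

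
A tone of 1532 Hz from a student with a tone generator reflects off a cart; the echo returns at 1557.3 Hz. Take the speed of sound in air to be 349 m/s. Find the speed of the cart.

2.86 m/s

Double Doppler shift off a moving reflector: f₂ = f₀ · (v + u)/(v − u) (u > 0 toward emitter).
Rearranging, u = v · (f₂ − f₀)/(f₂ + f₀) = 349 × 25.3/3089.3 ≈ 2.86 m/s.
So the cart is moving at 2.86 m/s toward the emitter.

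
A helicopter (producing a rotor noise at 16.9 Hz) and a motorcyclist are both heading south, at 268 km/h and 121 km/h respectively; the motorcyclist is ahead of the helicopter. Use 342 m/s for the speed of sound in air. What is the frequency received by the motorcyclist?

19.5 Hz

268 km/h = 74.44 m/s; 121 km/h = 33.61 m/s.
The motorcyclist is ahead, so the helicopter is moving toward it while the motorcyclist is moving away from the helicopter.
With source approaching and observer receding, f' = f · (v − v_o)/(v − v_s).
f' = 16.9 × (342 − 33.61)/(342 − 74.44) = 16.9 × 308.39/267.56 ≈ 19.5 Hz.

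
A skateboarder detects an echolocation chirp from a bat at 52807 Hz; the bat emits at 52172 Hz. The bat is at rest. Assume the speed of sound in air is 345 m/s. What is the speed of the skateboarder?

4.2 m/s

f' > f, so the skateboarder is approaching.
f' = f · (v + v_o)/v ⇒ v_o = v · |f'/f − 1|.
v_o = 345 × |52807/52172 − 1| = 345 × 0.01217 ≈ 4.2 m/s.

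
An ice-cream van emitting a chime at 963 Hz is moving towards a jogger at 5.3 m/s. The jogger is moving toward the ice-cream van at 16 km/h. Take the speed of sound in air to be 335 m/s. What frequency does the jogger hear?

991 Hz

16 km/h = 4.444 m/s.
With source approaching and observer approaching, f' = f · (v + v_o)/(v − v_s).
f' = 963 × (335 + 4.444)/(335 − 5.3) = 963 × 339.44/329.7 ≈ 991 Hz.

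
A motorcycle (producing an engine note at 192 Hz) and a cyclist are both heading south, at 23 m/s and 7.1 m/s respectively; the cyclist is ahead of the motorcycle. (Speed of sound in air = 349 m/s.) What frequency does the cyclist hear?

The cyclist is ahead, so the motorcycle is moving toward it while the cyclist is moving away from the motorcycle.
Both move, so f' = f · (v − v_o)/(v − v_s).
f' = 192 × (349 − 7.1)/(349 − 23) = 192 × 341.9/326 ≈ 201 Hz.

201 Hz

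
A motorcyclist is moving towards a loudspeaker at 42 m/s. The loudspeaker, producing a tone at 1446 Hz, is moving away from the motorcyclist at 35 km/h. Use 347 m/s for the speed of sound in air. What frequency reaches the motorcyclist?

1577 Hz

35 km/h = 9.722 m/s.
General Doppler shift: f' = f · (v + v_o)/(v + v_s).
f' = 1446 × (347 + 42)/(347 + 9.722) = 1446 × 389/356.72 ≈ 1577 Hz.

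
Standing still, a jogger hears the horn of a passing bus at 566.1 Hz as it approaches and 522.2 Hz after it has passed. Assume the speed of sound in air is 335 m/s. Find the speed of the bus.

f₁/f₂ = (v + v_s)/(v − v_s), so v_s = v · (f₁ − f₂)/(f₁ + f₂).
v_s = 335 × (566.1 − 522.2)/(566.1 + 522.2) = 335 × 43.9/1088.3 ≈ 13.5 m/s.

13.5 m/s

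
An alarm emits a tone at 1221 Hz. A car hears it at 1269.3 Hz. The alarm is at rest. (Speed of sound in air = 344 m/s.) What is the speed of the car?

f' > f, so the car is approaching.
f' = f · (v + v_o)/v ⇒ v_o = v · |f'/f − 1|.
v_o = 344 × |1269.3/1221 − 1| = 344 × 0.03956 ≈ 13.6 m/s.

13.6 m/s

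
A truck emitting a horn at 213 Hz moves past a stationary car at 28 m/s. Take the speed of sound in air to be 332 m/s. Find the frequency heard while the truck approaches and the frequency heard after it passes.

233 Hz approaching; 196 Hz receding

Approaching: f₁ = f · v/(v − v_s) = 213 × 332/304 ≈ 233 Hz.
Receding: f₂ = f · v/(v + v_s) = 213 × 332/360 ≈ 196 Hz.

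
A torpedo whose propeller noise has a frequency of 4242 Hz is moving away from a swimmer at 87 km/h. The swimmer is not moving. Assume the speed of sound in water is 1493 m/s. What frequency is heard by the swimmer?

4174 Hz

87 km/h = 24.17 m/s.
Moving source, stationary observer: f' = f · v/(v + v_s) since the source is receding.
f' = 4242 × 1493/(1493 + 24.17) = 4242 × 1493/1517 ≈ 4174 Hz.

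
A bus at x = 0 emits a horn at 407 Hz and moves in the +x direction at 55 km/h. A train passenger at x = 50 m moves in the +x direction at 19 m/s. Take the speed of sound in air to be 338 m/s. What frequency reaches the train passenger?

402 Hz

55 km/h = 15.28 m/s.
The observer lies on the +x side, so the source is heading toward the observer and the observer is heading away from the source.
With source approaching and observer receding, f' = f · (v − v_o)/(v − v_s).
f' = 407 × (338 − 19)/(338 − 15.28) = 407 × 319/322.72 ≈ 402 Hz.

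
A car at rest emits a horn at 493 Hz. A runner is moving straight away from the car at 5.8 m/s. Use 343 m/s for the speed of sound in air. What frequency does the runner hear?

Only the observer moves, away from the source, so f' = f · (v − v_o)/v.
f' = 493 × (343 − 5.8)/343 = 493 × 337.2/343 ≈ 485 Hz.

485 Hz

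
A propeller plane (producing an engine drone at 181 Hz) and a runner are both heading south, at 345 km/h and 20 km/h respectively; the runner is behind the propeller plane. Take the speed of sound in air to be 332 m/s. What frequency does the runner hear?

143 Hz

345 km/h = 95.83 m/s; 20 km/h = 5.556 m/s.
The runner is behind, so the propeller plane is moving away from it while the runner is moving toward the propeller plane.
Both move, so f' = f · (v + v_o)/(v + v_s).
f' = 181 × (332 + 5.556)/(332 + 95.83) = 181 × 337.56/427.83 ≈ 143 Hz.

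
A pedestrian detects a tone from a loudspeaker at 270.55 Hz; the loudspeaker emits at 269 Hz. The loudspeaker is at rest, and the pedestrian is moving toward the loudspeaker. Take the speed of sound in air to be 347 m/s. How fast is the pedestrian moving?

f' = f · (v + v_o)/v ⇒ v_o = v · |f'/f − 1|.
v_o = 347 × |270.55/269 − 1| = 347 × 0.005762 ≈ 2.00 m/s.

2.00 m/s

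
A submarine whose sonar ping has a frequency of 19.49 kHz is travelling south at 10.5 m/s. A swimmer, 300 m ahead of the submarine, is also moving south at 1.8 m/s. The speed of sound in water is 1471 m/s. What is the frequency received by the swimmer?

19.61 kHz

The swimmer is ahead, so the submarine is moving toward it while the swimmer is moving away from the submarine.
Both move, so f' = f · (v − v_o)/(v − v_s).
f' = 19.49 × (1471 − 1.8)/(1471 − 10.5) = 19.49 × 1469.2/1460.5 ≈ 19.61 kHz.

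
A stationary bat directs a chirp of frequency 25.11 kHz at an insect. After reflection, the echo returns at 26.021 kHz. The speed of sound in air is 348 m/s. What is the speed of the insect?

6.2 m/s

Double Doppler shift off a moving reflector: f₂ = f₀ · (v + u)/(v − u) (u > 0 toward emitter).
Rearranging, u = v · (f₂ − f₀)/(f₂ + f₀) = 348 × 0.911/51.131 ≈ 6.2 m/s.
So the insect is moving at 6.2 m/s toward the emitter.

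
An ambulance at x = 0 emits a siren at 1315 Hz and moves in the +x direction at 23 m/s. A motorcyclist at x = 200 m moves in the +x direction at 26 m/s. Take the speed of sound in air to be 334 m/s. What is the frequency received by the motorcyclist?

The observer lies on the +x side, so the source is heading toward the observer and the observer is heading away from the source.
With source approaching and observer receding, f' = f · (v − v_o)/(v − v_s).
f' = 1315 × (334 − 26)/(334 − 23) = 1315 × 308/311 ≈ 1302 Hz.

1302 Hz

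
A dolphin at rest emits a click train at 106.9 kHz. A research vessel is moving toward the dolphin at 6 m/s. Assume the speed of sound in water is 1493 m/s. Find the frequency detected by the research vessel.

Moving observer, stationary source: f' = f · (v + v_o)/v.
f' = 106.9 × (1493 + 6)/1493 = 106.9 × 1499/1493 ≈ 107.3 kHz.

107.3 kHz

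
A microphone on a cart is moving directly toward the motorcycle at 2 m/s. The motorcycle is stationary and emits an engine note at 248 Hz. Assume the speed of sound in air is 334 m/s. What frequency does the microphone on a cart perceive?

249 Hz

Only the observer moves, toward the source, so f' = f · (v + v_o)/v.
f' = 248 × (334 + 2)/334 = 248 × 336/334 ≈ 249 Hz.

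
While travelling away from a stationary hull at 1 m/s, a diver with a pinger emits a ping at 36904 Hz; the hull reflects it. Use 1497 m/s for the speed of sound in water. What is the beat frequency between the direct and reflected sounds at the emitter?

The hull receives the sound from a moving source: f₁ = f₀ · v/(v + v_e) = 36904 × 1497/1498 ≈ 36879.4 Hz.
On the return leg the diver with a pinger is a moving observer: f₂ = f₁ · (v − v_e)/v = 36879.4 × 1496/1497 ≈ 36854.7 Hz.
Beat against the emitted tone: |f₂ − f₀| = 2v_e·f₀/(v + v_e) = 2 × 1 × 36904/1498 ≈ 49.3 Hz.

49.3 Hz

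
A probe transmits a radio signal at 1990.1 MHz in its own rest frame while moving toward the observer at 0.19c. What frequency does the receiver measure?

Relativistic Doppler for frequency: f' = f₀ · √((1 + β)/(1 − β)).
f' = 1990.1 × √(1.1900/0.8100) = 1990.1 × 1.21208 ≈ 2412.2 MHz.

2412.2 MHz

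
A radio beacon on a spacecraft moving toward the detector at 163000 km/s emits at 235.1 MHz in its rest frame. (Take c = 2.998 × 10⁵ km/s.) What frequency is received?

β = v/c = 163000/299800 = 0.5437.
Relativistic Doppler for frequency: f' = f₀ · √((1 + β)/(1 − β)).
f' = 235.1 × √(1.5437/0.4563) = 235.1 × 1.83930 ≈ 432.4 MHz.

432.4 MHz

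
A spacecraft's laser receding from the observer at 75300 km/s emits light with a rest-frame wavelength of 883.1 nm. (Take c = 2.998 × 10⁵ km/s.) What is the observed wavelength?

1141.5 nm

β = v/c = 75300/299800 = 0.2512.
Relativistic Doppler for wavelength: λ' = λ₀ · √((1 + β)/(1 − β)).
λ' = 883.1 × √(1.2512/0.7488) = 883.1 × 1.29260 ≈ 1141.5 nm.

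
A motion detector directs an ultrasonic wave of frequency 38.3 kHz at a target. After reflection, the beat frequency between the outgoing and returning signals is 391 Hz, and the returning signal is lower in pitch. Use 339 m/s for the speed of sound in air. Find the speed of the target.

1.74 m/s

Double Doppler shift off a moving reflector: f₂ = f₀ · (v + u)/(v − u) (u > 0 toward emitter).
Returning signal is lower, so f₂ = f₀ − Δf = 38300 − 391 = 37909 Hz.
Rearranging, u = v · (f₂ − f₀)/(f₂ + f₀) = 339 × -391/76209 ≈ -1.74 m/s.
So the target is moving at 1.74 m/s away from the emitter.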